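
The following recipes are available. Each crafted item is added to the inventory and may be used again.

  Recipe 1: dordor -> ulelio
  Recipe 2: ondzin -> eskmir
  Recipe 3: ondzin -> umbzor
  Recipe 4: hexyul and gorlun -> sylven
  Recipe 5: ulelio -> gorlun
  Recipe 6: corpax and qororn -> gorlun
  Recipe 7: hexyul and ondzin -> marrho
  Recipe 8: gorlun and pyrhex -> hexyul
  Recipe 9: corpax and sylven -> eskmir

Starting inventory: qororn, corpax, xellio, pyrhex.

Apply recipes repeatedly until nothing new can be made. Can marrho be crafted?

No

marrho would need hexyul and ondzin (Recipe 7), but ondzin is never obtained.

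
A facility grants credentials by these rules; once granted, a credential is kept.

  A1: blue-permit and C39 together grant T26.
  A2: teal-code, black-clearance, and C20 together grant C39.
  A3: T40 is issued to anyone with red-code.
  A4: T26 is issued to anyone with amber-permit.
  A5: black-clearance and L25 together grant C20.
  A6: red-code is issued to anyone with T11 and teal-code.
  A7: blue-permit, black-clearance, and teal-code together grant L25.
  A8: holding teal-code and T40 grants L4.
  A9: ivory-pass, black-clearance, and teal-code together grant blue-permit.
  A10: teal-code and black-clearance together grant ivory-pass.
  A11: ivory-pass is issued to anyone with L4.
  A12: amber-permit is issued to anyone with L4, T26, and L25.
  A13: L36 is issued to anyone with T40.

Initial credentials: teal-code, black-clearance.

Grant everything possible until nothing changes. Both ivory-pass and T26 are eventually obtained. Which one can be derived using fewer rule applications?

ivory-pass

ivory-pass: Holding teal-code and black-clearance grants ivory-pass (A10). [1 rule application]
T26: Holding teal-code and black-clearance grants ivory-pass (A10). Holding ivory-pass, black-clearance, and teal-code grants blue-permit (A9). Holding blue-permit, black-clearance, and teal-code grants L25 (A7). Holding black-clearance and L25 grants C20 (A5). Holding teal-code, black-clearance, and C20 grants C39 (A2). Holding blue-permit and C39 grants T26 (A1). [6 rule applications]
ivory-pass needs fewer.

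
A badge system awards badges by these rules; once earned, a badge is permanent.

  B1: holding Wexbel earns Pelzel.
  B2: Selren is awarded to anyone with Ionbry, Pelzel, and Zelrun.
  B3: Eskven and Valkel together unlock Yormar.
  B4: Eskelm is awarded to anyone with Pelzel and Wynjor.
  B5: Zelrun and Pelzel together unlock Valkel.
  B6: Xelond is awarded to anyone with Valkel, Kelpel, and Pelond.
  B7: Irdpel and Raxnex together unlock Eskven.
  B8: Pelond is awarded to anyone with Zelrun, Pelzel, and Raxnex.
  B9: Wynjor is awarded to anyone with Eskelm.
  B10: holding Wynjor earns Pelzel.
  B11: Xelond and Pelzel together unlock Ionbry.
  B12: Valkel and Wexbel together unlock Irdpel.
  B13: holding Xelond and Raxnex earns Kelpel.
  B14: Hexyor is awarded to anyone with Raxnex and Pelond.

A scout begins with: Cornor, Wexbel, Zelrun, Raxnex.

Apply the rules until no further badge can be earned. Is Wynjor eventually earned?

No

Wynjor would need Eskelm (B9), but Eskelm is never earned.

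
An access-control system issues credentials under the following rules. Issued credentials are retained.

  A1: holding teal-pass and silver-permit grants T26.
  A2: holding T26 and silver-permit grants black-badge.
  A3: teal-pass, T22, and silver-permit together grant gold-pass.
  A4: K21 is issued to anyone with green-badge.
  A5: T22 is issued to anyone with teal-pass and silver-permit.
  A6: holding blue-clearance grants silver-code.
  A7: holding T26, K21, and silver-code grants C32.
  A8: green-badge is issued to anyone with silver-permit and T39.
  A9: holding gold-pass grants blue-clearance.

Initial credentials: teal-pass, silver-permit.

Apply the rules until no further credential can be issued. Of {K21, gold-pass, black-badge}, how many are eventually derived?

Holding teal-pass and silver-permit grants T26 (A1).
Holding teal-pass and silver-permit grants T22 (A5).
Holding teal-pass, T22, and silver-permit grants gold-pass (A3).
Holding T26 and silver-permit grants black-badge (A2).
K21 would need green-badge (A4), but green-badge is never granted.
gold-pass: reached.
black-badge: reached.
Reached: gold-pass and black-badge — 2 of the 3.

2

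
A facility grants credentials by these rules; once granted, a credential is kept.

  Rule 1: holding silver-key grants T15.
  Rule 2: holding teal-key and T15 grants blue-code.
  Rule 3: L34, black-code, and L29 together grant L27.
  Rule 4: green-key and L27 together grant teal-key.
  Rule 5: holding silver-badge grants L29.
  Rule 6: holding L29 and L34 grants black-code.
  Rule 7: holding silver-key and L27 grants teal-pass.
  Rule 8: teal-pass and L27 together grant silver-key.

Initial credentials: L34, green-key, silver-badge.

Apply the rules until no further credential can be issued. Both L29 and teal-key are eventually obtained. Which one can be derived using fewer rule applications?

L29

L29: Holding silver-badge grants L29 (Rule 5). [1 rule application]
teal-key: Holding silver-badge grants L29 (Rule 5). Holding L29 and L34 grants black-code (Rule 6). Holding L34, black-code, and L29 grants L27 (Rule 3). Holding green-key and L27 grants teal-key (Rule 4). [4 rule applications]
L29 needs fewer.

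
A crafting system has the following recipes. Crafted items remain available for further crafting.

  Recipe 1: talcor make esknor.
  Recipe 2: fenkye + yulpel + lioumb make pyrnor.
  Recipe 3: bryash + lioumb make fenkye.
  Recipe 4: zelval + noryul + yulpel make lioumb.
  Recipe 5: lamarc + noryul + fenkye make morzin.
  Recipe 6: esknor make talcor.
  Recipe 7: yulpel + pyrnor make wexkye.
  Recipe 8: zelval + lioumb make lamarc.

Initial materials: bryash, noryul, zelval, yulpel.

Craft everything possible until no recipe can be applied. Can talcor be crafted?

No

talcor would need esknor (Recipe 6), but esknor is never obtained.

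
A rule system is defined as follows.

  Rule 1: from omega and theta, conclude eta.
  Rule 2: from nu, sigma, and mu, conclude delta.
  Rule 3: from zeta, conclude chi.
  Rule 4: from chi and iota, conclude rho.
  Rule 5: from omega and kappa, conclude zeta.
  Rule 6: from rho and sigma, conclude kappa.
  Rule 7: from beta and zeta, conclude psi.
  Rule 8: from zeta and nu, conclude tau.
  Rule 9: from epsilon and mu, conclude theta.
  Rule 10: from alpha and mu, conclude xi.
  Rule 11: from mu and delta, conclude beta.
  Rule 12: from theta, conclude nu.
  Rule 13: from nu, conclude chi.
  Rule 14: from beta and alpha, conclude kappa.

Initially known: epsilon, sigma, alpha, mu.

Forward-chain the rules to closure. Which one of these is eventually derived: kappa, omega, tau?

epsilon and mu hold, so theta follows (Rule 9).
theta holds, so nu follows (Rule 12).
From nu, sigma, and mu, Rule 2 gives delta.
mu and delta hold, so beta follows (Rule 11).
beta and alpha hold, so kappa follows (Rule 14).
No rule produces omega, and it is not given. tau would need zeta and nu (Rule 8), but zeta is never established.

kappa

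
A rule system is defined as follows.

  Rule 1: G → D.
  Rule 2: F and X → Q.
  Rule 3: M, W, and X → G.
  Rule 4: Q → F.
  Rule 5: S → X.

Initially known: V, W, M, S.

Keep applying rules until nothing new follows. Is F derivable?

F would need Q (Rule 4), but Q is never established.

No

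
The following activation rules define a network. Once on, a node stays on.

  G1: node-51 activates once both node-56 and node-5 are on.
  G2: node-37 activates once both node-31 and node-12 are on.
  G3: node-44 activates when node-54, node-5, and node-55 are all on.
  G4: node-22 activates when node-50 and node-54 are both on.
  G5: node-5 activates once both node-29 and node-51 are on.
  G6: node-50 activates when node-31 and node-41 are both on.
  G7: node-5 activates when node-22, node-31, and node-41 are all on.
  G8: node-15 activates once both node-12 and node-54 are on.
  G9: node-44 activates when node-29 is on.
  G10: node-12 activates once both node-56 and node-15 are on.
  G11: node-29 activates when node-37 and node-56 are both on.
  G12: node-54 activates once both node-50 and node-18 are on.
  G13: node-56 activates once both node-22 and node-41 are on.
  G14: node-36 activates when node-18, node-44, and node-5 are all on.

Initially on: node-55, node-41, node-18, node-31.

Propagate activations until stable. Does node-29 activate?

node-29 would need node-37 and node-56 (G11), but node-37 never turns on.

No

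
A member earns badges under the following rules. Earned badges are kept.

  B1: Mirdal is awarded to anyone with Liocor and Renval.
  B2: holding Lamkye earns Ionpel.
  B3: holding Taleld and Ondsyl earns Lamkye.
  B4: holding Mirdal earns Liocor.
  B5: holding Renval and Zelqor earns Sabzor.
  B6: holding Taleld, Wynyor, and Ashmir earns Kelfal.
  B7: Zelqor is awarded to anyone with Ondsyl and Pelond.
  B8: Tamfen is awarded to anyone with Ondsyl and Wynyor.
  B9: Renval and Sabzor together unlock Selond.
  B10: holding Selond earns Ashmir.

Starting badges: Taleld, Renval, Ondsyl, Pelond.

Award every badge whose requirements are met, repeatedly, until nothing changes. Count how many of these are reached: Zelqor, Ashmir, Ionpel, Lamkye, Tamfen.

4

With Taleld and Ondsyl, Lamkye is earned (B3).
With Ondsyl and Pelond, Zelqor is earned (B7).
With Renval and Zelqor, Sabzor is earned (B5).
With Lamkye, Ionpel is earned (B2).
With Renval and Sabzor, Selond is earned (B9).
With Selond, Ashmir is earned (B10).
Zelqor: reached.
Ashmir: reached.
Ionpel: reached.
Lamkye: reached.
Tamfen would need Ondsyl and Wynyor (B8), but Wynyor is never earned.
Reached: Zelqor, Ashmir, Ionpel, and Lamkye — 4 of the 5.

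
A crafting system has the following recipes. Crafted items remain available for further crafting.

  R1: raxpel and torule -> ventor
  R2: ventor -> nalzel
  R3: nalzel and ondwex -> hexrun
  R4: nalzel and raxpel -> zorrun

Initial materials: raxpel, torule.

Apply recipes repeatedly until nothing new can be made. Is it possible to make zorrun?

raxpel and torule -> ventor (R1).
ventor -> nalzel (R2).
nalzel and raxpel -> zorrun (R4).

Yes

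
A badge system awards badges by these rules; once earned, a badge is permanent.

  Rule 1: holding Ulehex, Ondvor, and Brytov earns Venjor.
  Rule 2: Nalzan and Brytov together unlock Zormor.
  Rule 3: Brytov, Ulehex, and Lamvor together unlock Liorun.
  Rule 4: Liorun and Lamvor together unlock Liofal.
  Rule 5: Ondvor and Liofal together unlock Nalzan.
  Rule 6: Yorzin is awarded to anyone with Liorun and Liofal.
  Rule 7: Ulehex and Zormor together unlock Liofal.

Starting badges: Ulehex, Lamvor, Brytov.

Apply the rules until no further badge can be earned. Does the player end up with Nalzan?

No

Nalzan would need Ondvor and Liofal (Rule 5), but Ondvor is never earned.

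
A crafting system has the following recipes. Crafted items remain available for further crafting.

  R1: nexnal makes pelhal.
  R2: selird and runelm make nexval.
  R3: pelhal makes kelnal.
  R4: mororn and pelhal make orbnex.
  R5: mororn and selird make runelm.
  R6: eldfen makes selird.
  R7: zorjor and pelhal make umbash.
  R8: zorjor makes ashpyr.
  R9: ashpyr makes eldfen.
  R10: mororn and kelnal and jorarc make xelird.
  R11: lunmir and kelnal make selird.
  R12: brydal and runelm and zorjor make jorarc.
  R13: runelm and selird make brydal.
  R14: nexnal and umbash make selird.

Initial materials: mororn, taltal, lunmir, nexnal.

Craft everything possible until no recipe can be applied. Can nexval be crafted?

Yes

nexnal → pelhal (R1).
pelhal → kelnal (R3).
Using R11, lunmir and kelnal make selird.
mororn and selird → runelm (R5).
selird and runelm → nexval (R2).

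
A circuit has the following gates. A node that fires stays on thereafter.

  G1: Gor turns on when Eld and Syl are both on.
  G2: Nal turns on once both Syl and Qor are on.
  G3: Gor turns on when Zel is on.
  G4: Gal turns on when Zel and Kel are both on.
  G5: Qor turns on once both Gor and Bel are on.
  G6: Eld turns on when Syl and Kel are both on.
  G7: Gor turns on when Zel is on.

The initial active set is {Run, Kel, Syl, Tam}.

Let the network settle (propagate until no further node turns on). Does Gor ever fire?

Yes

Syl and Kel are on, so Eld turns on (G6).
G1: Eld and Syl on → Gor on.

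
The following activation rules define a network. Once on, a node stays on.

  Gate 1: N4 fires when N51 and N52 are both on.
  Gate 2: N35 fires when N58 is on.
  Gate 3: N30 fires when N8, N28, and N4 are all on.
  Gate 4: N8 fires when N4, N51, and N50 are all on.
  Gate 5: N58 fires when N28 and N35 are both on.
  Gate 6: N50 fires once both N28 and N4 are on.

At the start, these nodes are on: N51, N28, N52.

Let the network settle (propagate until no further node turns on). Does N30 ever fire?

Yes

Gate 1: N51 and N52 on → N4 on.
N28 and N4 are on, so N50 fires (Gate 6).
N4, N51, and N50 are on, so N8 fires (Gate 4).
N8, N28, and N4 are on, so N30 fires (Gate 3).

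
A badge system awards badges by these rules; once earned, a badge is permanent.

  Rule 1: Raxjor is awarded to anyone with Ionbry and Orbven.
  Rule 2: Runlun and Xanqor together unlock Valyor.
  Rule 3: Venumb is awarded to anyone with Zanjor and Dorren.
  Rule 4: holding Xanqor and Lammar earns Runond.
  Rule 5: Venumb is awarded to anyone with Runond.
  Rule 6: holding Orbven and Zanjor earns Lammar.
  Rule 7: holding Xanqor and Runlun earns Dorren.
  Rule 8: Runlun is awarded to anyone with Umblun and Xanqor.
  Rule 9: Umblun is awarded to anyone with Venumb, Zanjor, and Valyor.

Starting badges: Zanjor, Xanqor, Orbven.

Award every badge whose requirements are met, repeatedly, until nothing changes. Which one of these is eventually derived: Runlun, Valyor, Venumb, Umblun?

Venumb

With Orbven and Zanjor, Lammar is earned (Rule 6).
With Xanqor and Lammar, Runond is earned (Rule 4).
With Runond, Venumb is earned (Rule 5).
Umblun would need Venumb, Zanjor, and Valyor (Rule 9), but Valyor is never earned. Runlun would need Umblun and Xanqor (Rule 8), but Umblun is never earned. Valyor would need Runlun and Xanqor (Rule 2), but Runlun is never earned.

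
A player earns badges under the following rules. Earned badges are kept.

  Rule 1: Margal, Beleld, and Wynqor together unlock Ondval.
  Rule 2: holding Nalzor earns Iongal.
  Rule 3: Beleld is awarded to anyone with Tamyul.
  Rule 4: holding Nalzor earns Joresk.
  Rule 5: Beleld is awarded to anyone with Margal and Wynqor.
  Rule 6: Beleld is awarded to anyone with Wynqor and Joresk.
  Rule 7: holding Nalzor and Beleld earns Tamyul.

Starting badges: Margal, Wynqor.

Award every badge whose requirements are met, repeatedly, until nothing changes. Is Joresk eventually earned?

Joresk would need Nalzor (Rule 4), but Nalzor is never earned.

No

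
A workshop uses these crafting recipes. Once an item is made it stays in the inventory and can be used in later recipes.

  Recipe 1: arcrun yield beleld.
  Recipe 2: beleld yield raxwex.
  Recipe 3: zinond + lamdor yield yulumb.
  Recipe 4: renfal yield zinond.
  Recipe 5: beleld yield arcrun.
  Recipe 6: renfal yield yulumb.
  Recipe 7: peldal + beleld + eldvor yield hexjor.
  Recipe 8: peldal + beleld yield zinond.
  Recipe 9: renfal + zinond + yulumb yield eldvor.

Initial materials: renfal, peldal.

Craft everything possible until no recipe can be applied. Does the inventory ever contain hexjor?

No

hexjor would need peldal, beleld, and eldvor (Recipe 7), but beleld is never obtained.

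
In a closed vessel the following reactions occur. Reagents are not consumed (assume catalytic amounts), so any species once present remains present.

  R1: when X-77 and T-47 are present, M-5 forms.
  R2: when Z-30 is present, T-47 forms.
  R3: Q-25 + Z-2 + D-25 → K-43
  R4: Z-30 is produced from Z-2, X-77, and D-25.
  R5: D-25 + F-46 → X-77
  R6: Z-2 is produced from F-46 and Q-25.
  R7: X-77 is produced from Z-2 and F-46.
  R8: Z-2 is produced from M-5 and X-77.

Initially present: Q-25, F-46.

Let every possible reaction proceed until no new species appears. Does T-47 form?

T-47 would need Z-30 (R2), but Z-30 never forms.

No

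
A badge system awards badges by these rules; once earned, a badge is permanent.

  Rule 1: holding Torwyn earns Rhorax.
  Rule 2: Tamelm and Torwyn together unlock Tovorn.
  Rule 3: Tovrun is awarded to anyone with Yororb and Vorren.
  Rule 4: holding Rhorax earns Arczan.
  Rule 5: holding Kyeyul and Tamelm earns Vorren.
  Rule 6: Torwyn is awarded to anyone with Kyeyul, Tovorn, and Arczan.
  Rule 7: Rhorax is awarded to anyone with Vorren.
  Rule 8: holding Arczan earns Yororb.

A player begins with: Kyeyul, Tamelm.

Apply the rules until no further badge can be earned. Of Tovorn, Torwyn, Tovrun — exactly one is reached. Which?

Tovrun

With Kyeyul and Tamelm, Vorren is earned (Rule 5).
With Vorren, Rhorax is earned (Rule 7).
With Rhorax, Arczan is earned (Rule 4).
With Arczan, Yororb is earned (Rule 8).
With Yororb and Vorren, Tovrun is earned (Rule 3).
Tovorn would need Tamelm and Torwyn (Rule 2), but Torwyn is never earned. Torwyn would need Kyeyul, Tovorn, and Arczan (Rule 6), but Tovorn is never earned.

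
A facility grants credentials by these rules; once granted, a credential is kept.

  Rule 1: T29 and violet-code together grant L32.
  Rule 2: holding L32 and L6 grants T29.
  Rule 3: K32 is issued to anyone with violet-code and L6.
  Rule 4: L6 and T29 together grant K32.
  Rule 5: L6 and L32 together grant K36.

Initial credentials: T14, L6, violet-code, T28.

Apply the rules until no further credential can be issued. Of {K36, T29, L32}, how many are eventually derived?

0

K36 would need L6 and L32 (Rule 5), but L32 is never granted.
T29 would need L32 and L6 (Rule 2), but L32 is never granted.
L32 would need T29 and violet-code (Rule 1), but T29 is never granted.
None of the 3 are reached.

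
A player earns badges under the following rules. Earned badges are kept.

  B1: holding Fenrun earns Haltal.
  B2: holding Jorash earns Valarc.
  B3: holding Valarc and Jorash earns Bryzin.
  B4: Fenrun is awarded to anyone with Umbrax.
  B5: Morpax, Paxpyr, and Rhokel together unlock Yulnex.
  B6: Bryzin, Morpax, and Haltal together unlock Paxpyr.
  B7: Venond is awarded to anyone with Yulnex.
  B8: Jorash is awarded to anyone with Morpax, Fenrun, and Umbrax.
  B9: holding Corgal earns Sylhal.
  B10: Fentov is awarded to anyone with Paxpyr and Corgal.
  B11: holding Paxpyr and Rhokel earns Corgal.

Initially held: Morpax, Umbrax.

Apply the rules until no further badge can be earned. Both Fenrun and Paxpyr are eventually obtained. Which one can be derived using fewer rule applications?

Fenrun

Fenrun: With Umbrax, Fenrun is earned (B4). [1 rule application]
Paxpyr: With Umbrax, Fenrun is earned (B4). With Morpax, Fenrun, and Umbrax, Jorash is earned (B8). With Fenrun, Haltal is earned (B1). With Jorash, Valarc is earned (B2). With Valarc and Jorash, Bryzin is earned (B3). With Bryzin, Morpax, and Haltal, Paxpyr is earned (B6). [6 rule applications]
Fenrun needs fewer.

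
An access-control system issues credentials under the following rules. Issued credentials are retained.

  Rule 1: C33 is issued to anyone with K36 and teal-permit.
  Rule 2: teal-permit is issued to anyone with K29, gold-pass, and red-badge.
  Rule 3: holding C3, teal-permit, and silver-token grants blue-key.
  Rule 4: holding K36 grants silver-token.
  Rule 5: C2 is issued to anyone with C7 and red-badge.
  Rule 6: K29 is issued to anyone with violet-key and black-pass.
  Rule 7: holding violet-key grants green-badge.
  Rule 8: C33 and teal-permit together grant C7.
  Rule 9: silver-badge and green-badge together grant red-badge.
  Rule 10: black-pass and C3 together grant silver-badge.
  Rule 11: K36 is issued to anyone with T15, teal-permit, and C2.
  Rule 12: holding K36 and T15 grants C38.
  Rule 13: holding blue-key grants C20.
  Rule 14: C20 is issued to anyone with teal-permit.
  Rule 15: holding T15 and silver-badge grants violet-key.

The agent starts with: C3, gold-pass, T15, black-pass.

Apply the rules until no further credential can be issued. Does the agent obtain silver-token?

No

silver-token would need K36 (Rule 4), but K36 is never granted.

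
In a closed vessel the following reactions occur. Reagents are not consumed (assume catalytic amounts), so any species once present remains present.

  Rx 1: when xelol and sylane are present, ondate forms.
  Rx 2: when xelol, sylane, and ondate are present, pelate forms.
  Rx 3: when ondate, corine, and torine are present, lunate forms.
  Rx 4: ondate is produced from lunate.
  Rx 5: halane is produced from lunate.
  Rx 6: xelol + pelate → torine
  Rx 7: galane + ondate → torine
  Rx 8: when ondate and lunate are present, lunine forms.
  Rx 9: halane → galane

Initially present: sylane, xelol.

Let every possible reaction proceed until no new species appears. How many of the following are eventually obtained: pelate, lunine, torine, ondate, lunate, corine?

xelol and sylane present → ondate forms (Rx 1).
xelol, sylane, and ondate present → pelate forms (Rx 2).
xelol and pelate present → torine forms (Rx 6).
pelate: reached.
lunine would need ondate and lunate (Rx 8), but lunate never forms.
torine: reached.
ondate: reached.
lunate would need ondate, corine, and torine (Rx 3), but corine never forms.
No rule produces corine, and it is not given.
Reached: pelate, torine, and ondate — 3 of the 6.

3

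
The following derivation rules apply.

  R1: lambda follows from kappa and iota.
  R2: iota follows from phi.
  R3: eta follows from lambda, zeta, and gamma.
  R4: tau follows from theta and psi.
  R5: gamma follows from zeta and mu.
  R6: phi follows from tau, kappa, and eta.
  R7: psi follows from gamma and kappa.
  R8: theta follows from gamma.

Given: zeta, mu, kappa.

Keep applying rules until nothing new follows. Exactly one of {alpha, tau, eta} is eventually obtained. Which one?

zeta and mu hold, so gamma follows (R5).
From gamma, R8 gives theta.
From gamma and kappa, R7 gives psi.
theta and psi hold, so tau follows (R4).
No rule produces alpha, and it is not given. eta would need lambda, zeta, and gamma (R3), but lambda is never established.

tau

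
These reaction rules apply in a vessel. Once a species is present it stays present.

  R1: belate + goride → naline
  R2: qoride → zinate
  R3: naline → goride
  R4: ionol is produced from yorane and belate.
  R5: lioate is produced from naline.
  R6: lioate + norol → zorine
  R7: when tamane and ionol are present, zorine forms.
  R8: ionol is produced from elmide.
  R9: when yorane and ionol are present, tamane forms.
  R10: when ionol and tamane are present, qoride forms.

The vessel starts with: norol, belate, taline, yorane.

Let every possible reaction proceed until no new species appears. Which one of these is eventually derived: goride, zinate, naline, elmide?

zinate

yorane and belate present → ionol forms (R4).
yorane and ionol present → tamane forms (R9).
ionol and tamane present → qoride forms (R10).
qoride present → zinate forms (R2).
goride would need naline (R3), but naline never forms. No rule produces elmide, and it is not given. naline would need belate and goride (R1), but goride never forms.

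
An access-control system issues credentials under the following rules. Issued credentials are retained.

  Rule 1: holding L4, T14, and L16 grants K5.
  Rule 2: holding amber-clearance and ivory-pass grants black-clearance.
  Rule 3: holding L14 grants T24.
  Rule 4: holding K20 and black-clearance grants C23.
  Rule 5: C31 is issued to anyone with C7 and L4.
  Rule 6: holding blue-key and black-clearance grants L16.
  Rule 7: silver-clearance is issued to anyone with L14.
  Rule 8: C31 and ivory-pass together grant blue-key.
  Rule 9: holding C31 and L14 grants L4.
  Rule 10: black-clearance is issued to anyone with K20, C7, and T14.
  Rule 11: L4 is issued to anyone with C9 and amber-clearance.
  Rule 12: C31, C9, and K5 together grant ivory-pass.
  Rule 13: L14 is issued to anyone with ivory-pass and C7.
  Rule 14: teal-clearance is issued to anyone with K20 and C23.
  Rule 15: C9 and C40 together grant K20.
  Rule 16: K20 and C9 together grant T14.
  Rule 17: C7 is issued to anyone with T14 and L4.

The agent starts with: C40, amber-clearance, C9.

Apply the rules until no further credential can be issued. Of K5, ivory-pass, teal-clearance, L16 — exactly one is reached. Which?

teal-clearance

Holding C9 and C40 grants K20 (Rule 15).
Holding C9 and amber-clearance grants L4 (Rule 11).
Holding K20 and C9 grants T14 (Rule 16).
Holding T14 and L4 grants C7 (Rule 17).
Holding K20, C7, and T14 grants black-clearance (Rule 10).
Holding K20 and black-clearance grants C23 (Rule 4).
Holding K20 and C23 grants teal-clearance (Rule 14).
K5 would need L4, T14, and L16 (Rule 1), but L16 is never granted. ivory-pass would need C31, C9, and K5 (Rule 12), but K5 is never granted. L16 would need blue-key and black-clearance (Rule 6), but blue-key is never granted.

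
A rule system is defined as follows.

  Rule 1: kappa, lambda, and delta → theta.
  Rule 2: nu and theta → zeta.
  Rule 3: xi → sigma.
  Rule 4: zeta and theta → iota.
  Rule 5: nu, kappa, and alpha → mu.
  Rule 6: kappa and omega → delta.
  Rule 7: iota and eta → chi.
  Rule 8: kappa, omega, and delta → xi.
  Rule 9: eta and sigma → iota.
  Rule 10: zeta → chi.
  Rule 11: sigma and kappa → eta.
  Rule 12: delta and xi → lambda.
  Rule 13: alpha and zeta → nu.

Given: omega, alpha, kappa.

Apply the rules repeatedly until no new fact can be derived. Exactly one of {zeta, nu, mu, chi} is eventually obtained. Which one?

chi

kappa and omega hold, so delta follows (Rule 6).
From kappa, omega, and delta, Rule 8 gives xi.
From xi, Rule 3 gives sigma.
From sigma and kappa, Rule 11 gives eta.
eta and sigma hold, so iota follows (Rule 9).
iota and eta hold, so chi follows (Rule 7).
zeta would need nu and theta (Rule 2), but nu is never established. mu would need nu, kappa, and alpha (Rule 5), but nu is never established. nu would need alpha and zeta (Rule 13), but zeta is never established.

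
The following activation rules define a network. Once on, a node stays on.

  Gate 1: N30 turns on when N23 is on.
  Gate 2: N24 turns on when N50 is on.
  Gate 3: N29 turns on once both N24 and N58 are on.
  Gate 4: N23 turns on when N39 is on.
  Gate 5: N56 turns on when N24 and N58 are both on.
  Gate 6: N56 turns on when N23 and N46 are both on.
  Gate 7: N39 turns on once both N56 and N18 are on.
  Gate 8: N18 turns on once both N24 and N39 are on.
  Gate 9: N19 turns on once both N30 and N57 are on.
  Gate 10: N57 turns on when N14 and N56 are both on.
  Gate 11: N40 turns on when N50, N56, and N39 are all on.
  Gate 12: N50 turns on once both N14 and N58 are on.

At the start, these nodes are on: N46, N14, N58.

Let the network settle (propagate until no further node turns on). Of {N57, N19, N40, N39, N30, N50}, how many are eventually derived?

Gate 12: N14 and N58 on → N50 on.
N50 is on, so N24 turns on (Gate 2).
Gate 5: N24 and N58 on → N56 on.
N14 and N56 are on, so N57 turns on (Gate 10).
N57: reached.
N19 would need N30 and N57 (Gate 9), but N30 never turns on.
N40 would need N50, N56, and N39 (Gate 11), but N39 never turns on.
N39 would need N56 and N18 (Gate 7), but N18 never turns on.
N30 would need N23 (Gate 1), but N23 never turns on.
N50: reached.
Reached: N57 and N50 — 2 of the 6.

2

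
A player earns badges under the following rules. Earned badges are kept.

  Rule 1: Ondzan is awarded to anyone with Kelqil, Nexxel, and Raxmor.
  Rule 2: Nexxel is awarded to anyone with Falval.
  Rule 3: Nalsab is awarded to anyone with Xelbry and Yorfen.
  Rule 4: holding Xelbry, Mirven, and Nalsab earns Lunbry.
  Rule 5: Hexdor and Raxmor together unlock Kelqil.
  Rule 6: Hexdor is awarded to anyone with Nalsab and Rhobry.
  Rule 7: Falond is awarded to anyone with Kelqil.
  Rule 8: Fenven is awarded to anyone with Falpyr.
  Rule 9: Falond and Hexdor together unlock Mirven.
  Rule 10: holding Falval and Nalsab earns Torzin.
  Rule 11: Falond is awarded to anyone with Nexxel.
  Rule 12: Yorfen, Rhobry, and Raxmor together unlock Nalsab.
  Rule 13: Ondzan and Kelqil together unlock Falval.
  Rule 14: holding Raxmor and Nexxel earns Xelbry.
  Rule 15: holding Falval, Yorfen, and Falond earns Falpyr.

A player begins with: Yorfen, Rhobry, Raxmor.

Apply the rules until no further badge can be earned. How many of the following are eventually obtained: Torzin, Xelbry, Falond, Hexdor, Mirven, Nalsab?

With Yorfen, Rhobry, and Raxmor, Nalsab is earned (Rule 12).
With Nalsab and Rhobry, Hexdor is earned (Rule 6).
With Hexdor and Raxmor, Kelqil is earned (Rule 5).
With Kelqil, Falond is earned (Rule 7).
With Falond and Hexdor, Mirven is earned (Rule 9).
Torzin would need Falval and Nalsab (Rule 10), but Falval is never earned.
Xelbry would need Raxmor and Nexxel (Rule 14), but Nexxel is never earned.
Falond: reached.
Hexdor: reached.
Mirven: reached.
Nalsab: reached.
Reached: Falond, Hexdor, Mirven, and Nalsab — 4 of the 6.

4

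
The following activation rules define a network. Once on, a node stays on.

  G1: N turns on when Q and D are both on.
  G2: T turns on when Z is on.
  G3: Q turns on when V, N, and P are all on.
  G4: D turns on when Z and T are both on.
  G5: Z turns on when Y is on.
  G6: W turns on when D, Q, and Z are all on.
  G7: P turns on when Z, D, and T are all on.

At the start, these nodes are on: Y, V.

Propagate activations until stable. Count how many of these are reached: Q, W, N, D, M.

1

Y is on, so Z turns on (G5).
Z is on, so T turns on (G2).
G4: Z and T on → D on.
Q would need V, N, and P (G3), but N never turns on.
W would need D, Q, and Z (G6), but Q never turns on.
N would need Q and D (G1), but Q never turns on.
D: reached.
No rule produces M, and it is not given.
Reached: D — 1 of the 5.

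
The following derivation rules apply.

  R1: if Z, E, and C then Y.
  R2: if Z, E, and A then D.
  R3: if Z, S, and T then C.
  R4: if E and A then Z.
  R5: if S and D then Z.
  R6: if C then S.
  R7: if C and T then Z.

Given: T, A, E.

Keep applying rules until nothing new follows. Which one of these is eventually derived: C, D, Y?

D

E and A hold, so Z follows (R4).
From Z, E, and A, R2 gives D.
Y would need Z, E, and C (R1), but C is never established. C would need Z, S, and T (R3), but S is never established.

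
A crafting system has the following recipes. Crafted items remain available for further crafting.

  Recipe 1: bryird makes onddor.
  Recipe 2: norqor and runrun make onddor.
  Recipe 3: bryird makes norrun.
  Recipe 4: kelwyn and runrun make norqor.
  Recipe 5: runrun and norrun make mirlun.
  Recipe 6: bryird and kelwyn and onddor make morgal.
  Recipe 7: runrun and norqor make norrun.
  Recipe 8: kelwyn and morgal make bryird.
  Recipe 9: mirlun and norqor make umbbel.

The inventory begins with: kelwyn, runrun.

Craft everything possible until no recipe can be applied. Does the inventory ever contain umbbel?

Yes

Using Recipe 4, kelwyn and runrun make norqor.
runrun and norqor → norrun (Recipe 7).
runrun and norrun → mirlun (Recipe 5).
Using Recipe 9, mirlun and norqor make umbbel.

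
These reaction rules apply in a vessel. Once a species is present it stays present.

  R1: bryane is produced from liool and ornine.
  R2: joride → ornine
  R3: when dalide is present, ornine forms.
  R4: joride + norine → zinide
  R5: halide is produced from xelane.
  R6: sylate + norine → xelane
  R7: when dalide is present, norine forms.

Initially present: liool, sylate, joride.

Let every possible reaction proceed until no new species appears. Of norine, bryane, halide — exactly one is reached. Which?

bryane

joride present → ornine forms (R2).
liool and ornine present → bryane forms (R1).
norine would need dalide (R7), but dalide never forms. halide would need xelane (R5), but xelane never forms.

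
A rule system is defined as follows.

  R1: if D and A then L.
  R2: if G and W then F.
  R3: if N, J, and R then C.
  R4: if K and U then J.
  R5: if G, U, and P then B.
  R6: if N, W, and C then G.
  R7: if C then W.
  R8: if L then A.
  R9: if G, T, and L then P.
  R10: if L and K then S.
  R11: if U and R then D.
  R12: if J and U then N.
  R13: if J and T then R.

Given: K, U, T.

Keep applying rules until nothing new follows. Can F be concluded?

From K and U, R4 gives J.
From J and T, R13 gives R.
From J and U, R12 gives N.
From N, J, and R, R3 gives C.
C holds, so W follows (R7).
From N, W, and C, R6 gives G.
From G and W, R2 gives F.

Yes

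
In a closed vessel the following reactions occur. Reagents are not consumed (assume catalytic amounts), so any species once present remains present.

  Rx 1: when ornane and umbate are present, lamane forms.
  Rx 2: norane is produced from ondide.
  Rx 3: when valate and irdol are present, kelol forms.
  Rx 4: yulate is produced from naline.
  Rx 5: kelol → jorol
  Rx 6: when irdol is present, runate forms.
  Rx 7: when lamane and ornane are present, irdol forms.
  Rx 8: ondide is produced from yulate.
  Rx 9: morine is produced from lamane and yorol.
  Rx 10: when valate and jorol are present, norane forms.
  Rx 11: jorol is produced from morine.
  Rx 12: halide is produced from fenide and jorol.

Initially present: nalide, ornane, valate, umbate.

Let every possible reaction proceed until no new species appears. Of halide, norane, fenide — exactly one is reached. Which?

ornane and umbate present → lamane forms (Rx 1).
lamane and ornane present → irdol forms (Rx 7).
valate and irdol present → kelol forms (Rx 3).
kelol present → jorol forms (Rx 5).
valate and jorol present → norane forms (Rx 10).
No rule produces fenide, and it is not given. halide would need fenide and jorol (Rx 12), but fenide never forms.

norane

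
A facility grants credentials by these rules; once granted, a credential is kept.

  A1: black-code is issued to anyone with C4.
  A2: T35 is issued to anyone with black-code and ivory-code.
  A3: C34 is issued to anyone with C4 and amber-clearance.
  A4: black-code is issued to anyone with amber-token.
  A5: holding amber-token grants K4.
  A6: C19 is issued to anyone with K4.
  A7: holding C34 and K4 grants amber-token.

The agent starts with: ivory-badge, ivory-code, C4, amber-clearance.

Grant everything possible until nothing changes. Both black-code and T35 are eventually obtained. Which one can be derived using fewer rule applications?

black-code: Holding C4 grants black-code (A1). [1 rule application]
T35: Holding C4 grants black-code (A1). Holding black-code and ivory-code grants T35 (A2). [2 rule applications]
black-code needs fewer.

black-code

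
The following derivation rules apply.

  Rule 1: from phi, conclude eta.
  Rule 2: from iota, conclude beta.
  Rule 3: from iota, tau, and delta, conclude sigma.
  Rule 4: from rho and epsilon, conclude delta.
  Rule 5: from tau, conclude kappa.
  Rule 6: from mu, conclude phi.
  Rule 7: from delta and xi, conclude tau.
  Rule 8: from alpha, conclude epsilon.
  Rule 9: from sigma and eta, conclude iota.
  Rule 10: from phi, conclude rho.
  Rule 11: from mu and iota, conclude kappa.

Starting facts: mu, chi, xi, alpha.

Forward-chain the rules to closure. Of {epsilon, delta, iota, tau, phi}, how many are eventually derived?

4

mu holds, so phi follows (Rule 6).
From alpha, Rule 8 gives epsilon.
phi holds, so rho follows (Rule 10).
From rho and epsilon, Rule 4 gives delta.
delta and xi hold, so tau follows (Rule 7).
epsilon: reached.
delta: reached.
iota would need sigma and eta (Rule 9), but sigma is never established.
tau: reached.
phi: reached.
Reached: epsilon, delta, tau, and phi — 4 of the 5.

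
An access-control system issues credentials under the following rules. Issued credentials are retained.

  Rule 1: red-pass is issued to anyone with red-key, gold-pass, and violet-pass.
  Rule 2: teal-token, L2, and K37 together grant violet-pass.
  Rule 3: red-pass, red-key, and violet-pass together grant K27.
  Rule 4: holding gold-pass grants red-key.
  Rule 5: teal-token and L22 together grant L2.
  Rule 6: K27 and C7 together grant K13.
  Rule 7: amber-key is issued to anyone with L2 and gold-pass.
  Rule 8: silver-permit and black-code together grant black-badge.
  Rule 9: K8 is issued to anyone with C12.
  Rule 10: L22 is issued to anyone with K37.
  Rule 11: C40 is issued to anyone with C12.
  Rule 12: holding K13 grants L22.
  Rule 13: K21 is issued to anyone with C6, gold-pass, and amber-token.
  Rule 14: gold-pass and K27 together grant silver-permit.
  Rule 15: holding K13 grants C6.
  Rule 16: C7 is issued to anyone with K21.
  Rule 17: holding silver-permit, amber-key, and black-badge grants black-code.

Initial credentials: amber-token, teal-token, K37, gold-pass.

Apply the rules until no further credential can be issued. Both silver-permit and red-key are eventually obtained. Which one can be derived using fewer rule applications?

red-key: Holding gold-pass grants red-key (Rule 4). [1 rule application]
silver-permit: Holding gold-pass grants red-key (Rule 4). Holding K37 grants L22 (Rule 10). Holding teal-token and L22 grants L2 (Rule 5). Holding teal-token, L2, and K37 grants violet-pass (Rule 2). Holding red-key, gold-pass, and violet-pass grants red-pass (Rule 1). Holding red-pass, red-key, and violet-pass grants K27 (Rule 3). Holding gold-pass and K27 grants silver-permit (Rule 14). [7 rule applications]
red-key needs fewer.

red-key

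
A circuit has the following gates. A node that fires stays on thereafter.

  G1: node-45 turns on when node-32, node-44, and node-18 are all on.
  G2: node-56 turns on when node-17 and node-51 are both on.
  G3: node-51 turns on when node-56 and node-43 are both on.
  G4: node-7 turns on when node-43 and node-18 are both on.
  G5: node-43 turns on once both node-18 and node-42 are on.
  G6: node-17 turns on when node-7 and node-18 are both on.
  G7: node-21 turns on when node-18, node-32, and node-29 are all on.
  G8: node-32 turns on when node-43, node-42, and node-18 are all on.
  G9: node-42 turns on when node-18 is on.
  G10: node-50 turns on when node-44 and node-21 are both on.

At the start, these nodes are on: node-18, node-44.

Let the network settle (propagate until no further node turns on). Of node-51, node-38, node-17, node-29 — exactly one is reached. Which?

node-17

node-18 is on, so node-42 turns on (G9).
node-18 and node-42 are on, so node-43 turns on (G5).
node-43 and node-18 are on, so node-7 turns on (G4).
G6: node-7 and node-18 on → node-17 on.
No rule produces node-29, and it is not given. No rule produces node-38, and it is not given. node-51 would need node-56 and node-43 (G3), but node-56 never turns on.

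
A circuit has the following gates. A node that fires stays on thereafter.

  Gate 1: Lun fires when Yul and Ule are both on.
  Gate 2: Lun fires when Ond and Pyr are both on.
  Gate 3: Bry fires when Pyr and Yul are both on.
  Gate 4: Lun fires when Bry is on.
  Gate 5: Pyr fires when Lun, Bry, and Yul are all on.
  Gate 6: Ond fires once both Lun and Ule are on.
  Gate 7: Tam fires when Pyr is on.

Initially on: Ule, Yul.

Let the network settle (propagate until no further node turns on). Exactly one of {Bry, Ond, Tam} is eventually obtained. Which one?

Ond

Yul and Ule are on, so Lun fires (Gate 1).
Gate 6: Lun and Ule on → Ond on.
Bry would need Pyr and Yul (Gate 3), but Pyr never turns on. Tam would need Pyr (Gate 7), but Pyr never turns on.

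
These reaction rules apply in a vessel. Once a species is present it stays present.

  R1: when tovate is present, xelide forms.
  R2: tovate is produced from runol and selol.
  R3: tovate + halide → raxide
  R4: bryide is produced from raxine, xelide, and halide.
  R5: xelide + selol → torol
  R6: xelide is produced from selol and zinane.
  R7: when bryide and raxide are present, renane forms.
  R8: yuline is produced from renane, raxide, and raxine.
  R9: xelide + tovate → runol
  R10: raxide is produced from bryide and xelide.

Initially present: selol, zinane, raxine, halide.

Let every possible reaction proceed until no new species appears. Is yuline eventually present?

selol and zinane present → xelide forms (R6).
raxine, xelide, and halide present → bryide forms (R4).
bryide and xelide present → raxide forms (R10).
bryide and raxide present → renane forms (R7).
renane, raxide, and raxine present → yuline forms (R8).

Yes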